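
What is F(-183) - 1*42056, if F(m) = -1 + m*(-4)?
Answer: -41325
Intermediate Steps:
F(m) = -1 - 4*m
F(-183) - 1*42056 = (-1 - 4*(-183)) - 1*42056 = (-1 + 732) - 42056 = 731 - 42056 = -41325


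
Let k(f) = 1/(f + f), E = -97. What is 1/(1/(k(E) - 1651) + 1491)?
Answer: 320295/477559651 ≈ 0.00067069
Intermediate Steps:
k(f) = 1/(2*f)
1/(1/(k(E) - 1651) + 1491) = 1/(1/((1/2)/(-97) - 1651) + 1491) = 1/(1/((1/2)*(-1/97) - 1651) + 1491) = 1/(1/(-1/194 - 1651) + 1491) = 1/(1/(-320295/194) + 1491) = 1/(-194/320295 + 1491) = 1/(477559651/320295) = 320295/477559651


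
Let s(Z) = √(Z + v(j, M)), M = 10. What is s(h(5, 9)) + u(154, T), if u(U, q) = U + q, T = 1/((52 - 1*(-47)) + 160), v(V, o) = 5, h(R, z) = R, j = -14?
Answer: 39887/259 + √10 ≈ 157.17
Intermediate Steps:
s(Z) = √(5 + Z) (s(Z) = √(Z + 5) = √(5 + Z))
T = 1/259 (T = 1/((52 + 47) + 160) = 1/(99 + 160) = 1/259 ≈ 0.0038610)
s(h(5, 9)) + u(154, T) = √(5 + 5) + (154 + 1/259) = √10 + 39887/259 = 39887/259 + √10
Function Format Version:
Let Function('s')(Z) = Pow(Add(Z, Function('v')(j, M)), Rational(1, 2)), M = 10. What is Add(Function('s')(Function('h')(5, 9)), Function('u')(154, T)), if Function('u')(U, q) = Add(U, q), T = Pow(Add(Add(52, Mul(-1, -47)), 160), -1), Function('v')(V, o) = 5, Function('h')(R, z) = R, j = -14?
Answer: Add(Rational(39887, 259), Pow(10, Rational(1, 2))) ≈ 157.17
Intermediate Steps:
Function('s')(Z) = Pow(Add(5, Z), Rational(1, 2)) (Function('s')(Z) = Pow(Add(Z, 5), Rational(1, 2)) = Pow(Add(5, Z), Rational(1, 2)))
T = Rational(1, 259) (T = Pow(Add(Add(52, 47), 160), -1) = Pow(Add(99, 160), -1) = Pow(259, -1) = Rational(1, 259) ≈ 0.0038610)
Add(Function('s')(Function('h')(5, 9)), Function('u')(154, T)) = Add(Pow(Add(5, 5), Rational(1, 2)), Add(154, Rational(1, 259))) = Add(Pow(10, Rational(1, 2)), Rational(39887, 259)) = Add(Rational(39887, 259), Pow(10, Rational(1, 2)))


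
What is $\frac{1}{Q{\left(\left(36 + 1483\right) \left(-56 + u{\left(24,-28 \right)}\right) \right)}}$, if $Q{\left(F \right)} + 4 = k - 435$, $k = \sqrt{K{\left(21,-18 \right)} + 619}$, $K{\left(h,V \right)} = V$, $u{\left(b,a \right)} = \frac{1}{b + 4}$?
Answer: $- \frac{439}{192120} - \frac{\sqrt{601}}{192120} \approx -0.0024126$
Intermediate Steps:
$u{\left(b,a \right)} = \frac{1}{4 + b}$
$k = \sqrt{601}$ ($k = \sqrt{-18 + 619} = \sqrt{601} \approx 24.515$)
$Q{\left(F \right)} = -439 + \sqrt{601}$ ($Q{\left(F \right)} = -4 + \left(\sqrt{601} - 435\right) = -4 - \left(435 - \sqrt{601}\right) = -439 + \sqrt{601}$)
$\frac{1}{Q{\left(\left(36 + 1483\right) \left(-56 + u{\left(24,-28 \right)}\right) \right)}} = \frac{1}{-439 + \sqrt{601}}$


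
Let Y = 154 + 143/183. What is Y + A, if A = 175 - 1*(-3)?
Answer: 60899/183 ≈ 332.78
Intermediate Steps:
A = 178 (A = 175 + 3 = 178)
Y = 28325/183 (Y = 154 + 143*(1/183) = 154 + 143/183 = 28325/183 ≈ 154.78)
Y + A = 28325/183 + 178 = 60899/183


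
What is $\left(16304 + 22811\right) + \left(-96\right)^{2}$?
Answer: $48331$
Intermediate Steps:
$\left(16304 + 22811\right) + \left(-96\right)^{2} = 39115 + 9216 = 48331$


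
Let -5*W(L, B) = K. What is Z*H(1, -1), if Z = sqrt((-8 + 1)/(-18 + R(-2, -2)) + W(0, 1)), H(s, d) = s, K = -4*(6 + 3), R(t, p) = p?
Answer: sqrt(755)/10 ≈ 2.7477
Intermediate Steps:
K = -36 (K = -4*9 = -36)
W(L, B) = 36/5 (W(L, B) = -1/5*(-36) = 36/5)
Z = sqrt(755)/10 (Z = sqrt((-8 + 1)/(-18 - 2) + 36/5) = sqrt(-7/(-20) + 36/5) = sqrt(-7*(-1/20) + 36/5) = sqrt(7/20 + 36/5) = sqrt(151/20) = sqrt(755)/10 ≈ 2.7477)
Z*H(1, -1) = (sqrt(755)/10)*1 = sqrt(755)/10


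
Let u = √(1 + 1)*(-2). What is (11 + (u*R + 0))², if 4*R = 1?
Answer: (22 - √2)²/4 ≈ 105.94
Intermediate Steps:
R = ¼ (R = (¼)*1 = ¼ ≈ 0.25000)
u = -2*√2 (u = √2*(-2) = -2*√2 ≈ -2.8284)
(11 + (u*R + 0))² = (11 + (-2*√2*(¼) + 0))² = (11 + (-√2/2 + 0))² = (11 - √2/2)²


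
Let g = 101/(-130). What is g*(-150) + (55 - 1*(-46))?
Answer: 2828/13 ≈ 217.54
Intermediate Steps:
g = -101/130 (g = 101*(-1/130) = -101/130 ≈ -0.77692)
g*(-150) + (55 - 1*(-46)) = -101/130*(-150) + (55 - 1*(-46)) = 1515/13 + (55 + 46) = 1515/13 + 101 = 2828/13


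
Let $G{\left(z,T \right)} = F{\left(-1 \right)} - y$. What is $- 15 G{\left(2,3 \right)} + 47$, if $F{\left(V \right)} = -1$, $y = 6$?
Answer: $152$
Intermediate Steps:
$G{\left(z,T \right)} = -7$ ($G{\left(z,T \right)} = -1 - 6 = -7$)
$- 15 G{\left(2,3 \right)} + 47 = \left(-15\right) \left(-7\right) + 47 = 105 + 47 = 152$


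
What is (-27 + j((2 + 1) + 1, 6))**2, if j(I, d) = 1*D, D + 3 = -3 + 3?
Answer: 900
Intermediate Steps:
D = -3 (D = -3 + (-3 + 3) = -3 + 0 = -3)
j(I, d) = -3 (j(I, d) = 1*(-3) = -3)
(-27 + j((2 + 1) + 1, 6))**2 = (-27 - 3)**2 = (-30)**2 = 900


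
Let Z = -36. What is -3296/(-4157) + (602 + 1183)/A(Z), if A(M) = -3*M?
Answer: 2592071/149652 ≈ 17.321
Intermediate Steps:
-3296/(-4157) + (602 + 1183)/A(Z) = -3296/(-4157) + (602 + 1183)/((-3*(-36))) = -3296*(-1/4157) + 1785/108 = 3296/4157 + 1785*(1/108) = 3296/4157 + 595/36 = 2592071/149652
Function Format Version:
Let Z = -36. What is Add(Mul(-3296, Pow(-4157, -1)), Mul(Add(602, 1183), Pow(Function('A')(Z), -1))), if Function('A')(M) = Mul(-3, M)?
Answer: Rational(2592071, 149652) ≈ 17.321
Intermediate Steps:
Add(Mul(-3296, Pow(-4157, -1)), Mul(Add(602, 1183), Pow(Function('A')(Z), -1))) = Add(Mul(-3296, Pow(-4157, -1)), Mul(Add(602, 1183), Pow(Mul(-3, -36), -1))) = Add(Mul(-3296, Rational(-1, 4157)), Mul(1785, Pow(108, -1))) = Add(Rational(3296, 4157), Mul(1785, Rational(1, 108))) = Add(Rational(3296, 4157), Rational(595, 36)) = Rational(2592071, 149652)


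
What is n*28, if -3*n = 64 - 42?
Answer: -616/3 ≈ -205.33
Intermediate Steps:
n = -22/3 (n = -(64 - 42)/3 = -1/3*22 = -22/3 ≈ -7.3333)
n*28 = -22/3*28 = -616/3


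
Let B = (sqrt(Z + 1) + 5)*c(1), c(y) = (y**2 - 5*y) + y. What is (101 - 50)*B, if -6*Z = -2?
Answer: -765 - 102*sqrt(3) ≈ -941.67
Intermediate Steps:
Z = 1/3 (Z = -1/6*(-2) = 1/3 ≈ 0.33333)
c(y) = y**2 - 4*y
B = -15 - 2*sqrt(3) (B = (sqrt(1/3 + 1) + 5)*(1*(-4 + 1)) = (sqrt(4/3) + 5)*(1*(-3)) = (2*sqrt(3)/3 + 5)*(-3) = (5 + 2*sqrt(3)/3)*(-3) = -15 - 2*sqrt(3) ≈ -18.464)
(101 - 50)*B = (101 - 50)*(-15 - 2*sqrt(3)) = 51*(-15 - 2*sqrt(3)) = -765 - 102*sqrt(3)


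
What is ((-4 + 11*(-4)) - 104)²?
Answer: 23104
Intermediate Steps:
((-4 + 11*(-4)) - 104)² = ((-4 - 44) - 104)² = (-48 - 104)² = (-152)² = 23104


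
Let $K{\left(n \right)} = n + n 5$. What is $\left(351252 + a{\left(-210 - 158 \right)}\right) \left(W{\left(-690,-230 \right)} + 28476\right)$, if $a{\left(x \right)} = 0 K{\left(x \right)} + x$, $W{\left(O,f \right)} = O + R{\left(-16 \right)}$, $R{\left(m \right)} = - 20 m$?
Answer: $9861945704$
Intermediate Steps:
$K{\left(n \right)} = 6 n$ ($K{\left(n \right)} = n + 5 n = 6 n$)
$W{\left(O,f \right)} = 320 + O$ ($W{\left(O,f \right)} = O - -320 = O + 320 = 320 + O$)
$a{\left(x \right)} = x$ ($a{\left(x \right)} = 0 \cdot 6 x + x = 0 + x = x$)
$\left(351252 + a{\left(-210 - 158 \right)}\right) \left(W{\left(-690,-230 \right)} + 28476\right) = \left(351252 - 368\right) \left(\left(320 - 690\right) + 28476\right) = \left(351252 - 368\right) \left(-370 + 28476\right) = \left(351252 - 368\right) 28106 = 350884 \cdot 28106 = 9861945704$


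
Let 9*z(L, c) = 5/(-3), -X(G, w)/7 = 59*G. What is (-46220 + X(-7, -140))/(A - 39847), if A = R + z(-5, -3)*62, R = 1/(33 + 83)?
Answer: 135706428/124836737 ≈ 1.0871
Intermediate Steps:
R = 1/116 ≈ 0.0086207
X(G, w) = -413*G
z(L, c) = -5/27 (z(L, c) = (5/(-3))/9 = (5*(-1/3))/9 = (1/9)*(-5/3) = -5/27)
A = -35933/3132 (A = 1/116 - 5/27*62 = 1/116 - 310/27 = -35933/3132 ≈ -11.473)
(-46220 + X(-7, -140))/(A - 39847) = (-46220 - 413*(-7))/(-35933/3132 - 39847) = (-46220 + 2891)/(-124836737/3132) = -43329*(-3132/124836737) = 135706428/124836737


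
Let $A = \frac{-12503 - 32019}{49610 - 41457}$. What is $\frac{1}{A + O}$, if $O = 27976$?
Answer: $\frac{8153}{228043806} \approx 3.5752 \cdot 10^{-5}$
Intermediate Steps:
$A = - \frac{44522}{8153} \approx -5.4608$
$\frac{1}{A + O} = \frac{1}{- \frac{44522}{8153} + 27976} = \frac{1}{\frac{228043806}{8153}} = \frac{8153}{228043806}$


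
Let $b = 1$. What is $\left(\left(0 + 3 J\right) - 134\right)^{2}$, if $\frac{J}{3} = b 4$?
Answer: $9604$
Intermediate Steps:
$J = 12$ ($J = 3 \cdot 1 \cdot 4 = 3 \cdot 4 = 12$)
$\left(\left(0 + 3 J\right) - 134\right)^{2} = \left(\left(0 + 3 \cdot 12\right) - 134\right)^{2} = \left(\left(0 + 36\right) - 134\right)^{2} = \left(36 - 134\right)^{2} = \left(-98\right)^{2} = 9604$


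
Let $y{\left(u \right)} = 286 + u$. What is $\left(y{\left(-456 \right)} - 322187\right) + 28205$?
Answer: $-294152$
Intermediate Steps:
$\left(y{\left(-456 \right)} - 322187\right) + 28205 = \left(\left(286 - 456\right) - 322187\right) + 28205 = \left(-170 - 322187\right) + 28205 = -322357 + 28205 = -294152$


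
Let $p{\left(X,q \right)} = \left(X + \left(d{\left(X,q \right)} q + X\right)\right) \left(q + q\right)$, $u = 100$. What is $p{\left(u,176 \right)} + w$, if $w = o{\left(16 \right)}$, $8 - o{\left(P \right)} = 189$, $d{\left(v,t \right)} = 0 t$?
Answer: $70219$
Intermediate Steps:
$d{\left(v,t \right)} = 0$
$o{\left(P \right)} = -181$ ($o{\left(P \right)} = 8 - 189 = -181$)
$w = -181$
$p{\left(X,q \right)} = 4 X q$ ($p{\left(X,q \right)} = \left(X + \left(0 q + X\right)\right) \left(q + q\right) = \left(X + \left(0 + X\right)\right) 2 q = \left(X + X\right) 2 q = 2 X 2 q = 4 X q$)
$p{\left(u,176 \right)} + w = 4 \cdot 100 \cdot 176 - 181 = 70400 - 181 = 70219$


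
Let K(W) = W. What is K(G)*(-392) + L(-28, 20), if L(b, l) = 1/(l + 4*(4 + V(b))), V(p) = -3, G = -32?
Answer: 301057/24 ≈ 12544.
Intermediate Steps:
L(b, l) = 1/(4 + l) (L(b, l) = 1/(l + 4*(4 - 3)) = 1/(l + 4*1) = 1/(l + 4) = 1/(4 + l))
K(G)*(-392) + L(-28, 20) = -32*(-392) + 1/(4 + 20) = 12544 + 1/24 = 301057/24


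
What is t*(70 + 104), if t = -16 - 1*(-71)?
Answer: 9570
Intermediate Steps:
t = 55 (t = -16 + 71 = 55)
t*(70 + 104) = 55*(70 + 104) = 55*174 = 9570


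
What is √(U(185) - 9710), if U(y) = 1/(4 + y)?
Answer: I*√38538969/63 ≈ 98.539*I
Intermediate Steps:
√(U(185) - 9710) = √(1/(4 + 185) - 9710) = √(1/189 - 9710) = √(-1835189/189) = I*√38538969/63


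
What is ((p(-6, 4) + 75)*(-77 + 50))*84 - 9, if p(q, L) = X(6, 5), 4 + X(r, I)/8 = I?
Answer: -188253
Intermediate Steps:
X(r, I) = -32 + 8*I
p(q, L) = 8 (p(q, L) = -32 + 8*5 = -32 + 40 = 8)
((p(-6, 4) + 75)*(-77 + 50))*84 - 9 = ((8 + 75)*(-77 + 50))*84 - 9 = (83*(-27))*84 - 9 = -2241*84 - 9 = -188244 - 9 = -188253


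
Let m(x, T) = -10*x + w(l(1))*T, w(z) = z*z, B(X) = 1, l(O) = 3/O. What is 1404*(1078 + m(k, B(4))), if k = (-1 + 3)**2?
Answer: 1469988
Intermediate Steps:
k = 4 (k = 2**2 = 4)
w(z) = z**2
m(x, T) = -10*x + 9*T (m(x, T) = -10*x + (3/1)**2*T = -10*x + (3*1)**2*T = -10*x + 3**2*T = -10*x + 9*T)
1404*(1078 + m(k, B(4))) = 1404*(1078 + (-10*4 + 9*1)) = 1404*(1078 + (-40 + 9)) = 1404*(1078 - 31) = 1404*1047 = 1469988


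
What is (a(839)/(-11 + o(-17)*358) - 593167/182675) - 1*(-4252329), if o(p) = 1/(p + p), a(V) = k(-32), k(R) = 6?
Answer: 47384406915913/11143175 ≈ 4.2523e+6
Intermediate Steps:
a(V) = 6
o(p) = 1/(2*p)
(a(839)/(-11 + o(-17)*358) - 593167/182675) - 1*(-4252329) = (6/(-11 + ((1/2)/(-17))*358) - 593167/182675) - 1*(-4252329) = (6/(-11 + ((1/2)*(-1/17))*358) - 593167*1/182675) + 4252329 = (6/(-11 - 1/34*358) - 593167/182675) + 4252329 = (6/(-11 - 179/17) - 593167/182675) + 4252329 = (6/(-366/17) - 593167/182675) + 4252329 = (6*(-17/366) - 593167/182675) + 4252329 = (-17/61 - 593167/182675) + 4252329 = -39288662/11143175 + 4252329 = 47384406915913/11143175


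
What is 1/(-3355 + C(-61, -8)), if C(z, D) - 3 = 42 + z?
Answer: -1/3371 ≈ -0.00029665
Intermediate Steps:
C(z, D) = 45 + z (C(z, D) = 3 + (42 + z) = 45 + z)
1/(-3355 + C(-61, -8)) = 1/(-3355 + (45 - 61)) = 1/(-3355 - 16) = 1/(-3371) = -1/3371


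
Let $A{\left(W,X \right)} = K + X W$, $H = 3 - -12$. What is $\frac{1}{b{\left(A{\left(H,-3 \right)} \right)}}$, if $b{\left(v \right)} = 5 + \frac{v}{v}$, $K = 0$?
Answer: $\frac{1}{6} \approx 0.16667$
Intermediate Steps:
$H = 15$ ($H = 3 + 12 = 15$)
$A{\left(W,X \right)} = W X$ ($A{\left(W,X \right)} = 0 + X W = 0 + W X = W X$)
$b{\left(v \right)} = 6$ ($b{\left(v \right)} = 5 + 1 = 6$)
$\frac{1}{b{\left(A{\left(H,-3 \right)} \right)}} = \frac{1}{6}$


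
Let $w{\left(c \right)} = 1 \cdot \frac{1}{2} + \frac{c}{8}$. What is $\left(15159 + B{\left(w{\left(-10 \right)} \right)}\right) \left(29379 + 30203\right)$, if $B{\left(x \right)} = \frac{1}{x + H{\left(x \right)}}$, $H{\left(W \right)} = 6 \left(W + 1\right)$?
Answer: $\frac{2709848942}{3} \approx 9.0328 \cdot 10^{8}$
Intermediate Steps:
$H{\left(W \right)} = 6 + 6 W$ ($H{\left(W \right)} = 6 \left(1 + W\right) = 6 + 6 W$)
$w{\left(c \right)} = \frac{1}{2} + \frac{c}{8}$ ($w{\left(c \right)} = 1 \cdot \frac{1}{2} + c \frac{1}{8} = \frac{1}{2} + \frac{c}{8}$)
$B{\left(x \right)} = \frac{1}{6 + 7 x}$ ($B{\left(x \right)} = \frac{1}{x + \left(6 + 6 x\right)} = \frac{1}{6 + 7 x}$)
$\left(15159 + B{\left(w{\left(-10 \right)} \right)}\right) \left(29379 + 30203\right) = \left(15159 + \frac{1}{6 + 7 \left(\frac{1}{2} + \frac{1}{8} \left(-10\right)\right)}\right) \left(29379 + 30203\right) = \left(15159 + \frac{1}{6 + 7 \left(\frac{1}{2} - \frac{5}{4}\right)}\right) 59582 = \left(15159 + \frac{1}{6 + 7 \left(- \frac{3}{4}\right)}\right) 59582 = \left(15159 + \frac{1}{6 - \frac{21}{4}}\right) 59582 = \left(15159 + \frac{1}{\frac{3}{4}}\right) 59582 = \left(15159 + \frac{4}{3}\right) 59582 = \frac{45481}{3} \cdot 59582 = \frac{2709848942}{3}$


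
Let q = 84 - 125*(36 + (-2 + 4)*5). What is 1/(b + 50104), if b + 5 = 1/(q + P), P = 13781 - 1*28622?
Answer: 20507/1027380192 ≈ 1.9960e-5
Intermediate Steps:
P = -14841 (P = 13781 - 28622 = -14841)
q = -5666 (q = 84 - 125*(36 + 2*5) = 84 - 125*(36 + 10) = 84 - 125*46 = 84 - 5750 = -5666)
b = -102536/20507 (b = -5 + 1/(-5666 - 14841) = -5 + 1/(-20507) = -5 - 1/20507 = -102536/20507 ≈ -5.0000)
1/(b + 50104) = 1/(-102536/20507 + 50104) = 1/(1027380192/20507) = 20507/1027380192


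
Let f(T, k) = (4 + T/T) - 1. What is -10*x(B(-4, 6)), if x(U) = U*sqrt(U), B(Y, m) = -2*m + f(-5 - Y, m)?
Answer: 160*I*sqrt(2) ≈ 226.27*I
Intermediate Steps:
f(T, k) = 4 (f(T, k) = (4 + 1) - 1 = 5 - 1 = 4)
B(Y, m) = 4 - 2*m (B(Y, m) = -2*m + 4 = 4 - 2*m)
x(U) = U**(3/2)
-10*x(B(-4, 6)) = -10*(4 - 2*6)**(3/2) = -10*(4 - 12)**(3/2) = -(-160)*I*sqrt(2) = 160*I*sqrt(2)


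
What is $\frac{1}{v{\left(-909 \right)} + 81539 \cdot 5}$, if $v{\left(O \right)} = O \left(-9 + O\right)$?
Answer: $\frac{1}{1242157} \approx 8.0505 \cdot 10^{-7}$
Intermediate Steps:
$\frac{1}{v{\left(-909 \right)} + 81539 \cdot 5} = \frac{1}{- 909 \left(-9 - 909\right) + 81539 \cdot 5} = \frac{1}{\left(-909\right) \left(-918\right) + 407695} = \frac{1}{834462 + 407695} = \frac{1}{1242157}$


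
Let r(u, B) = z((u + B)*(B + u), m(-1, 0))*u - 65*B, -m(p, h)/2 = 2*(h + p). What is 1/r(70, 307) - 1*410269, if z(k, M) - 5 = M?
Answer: -7928448426/19325 ≈ -4.1027e+5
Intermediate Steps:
m(p, h) = -4*h - 4*p (m(p, h) = -4*(h + p) = -2*(2*h + 2*p) = -4*h - 4*p)
z(k, M) = 5 + M
r(u, B) = -65*B + 9*u (r(u, B) = (5 + (-4*0 - 4*(-1)))*u - 65*B = (5 + (0 + 4))*u - 65*B = (5 + 4)*u - 65*B = 9*u - 65*B = -65*B + 9*u)
1/r(70, 307) - 1*410269 = 1/(-65*307 + 9*70) - 1*410269 = 1/(-19955 + 630) - 410269 = 1/(-19325) - 410269 = -1/19325 - 410269 = -7928448426/19325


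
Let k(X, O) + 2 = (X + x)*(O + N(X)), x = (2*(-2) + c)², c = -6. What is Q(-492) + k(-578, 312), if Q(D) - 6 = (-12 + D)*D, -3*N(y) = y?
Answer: 20224/3 ≈ 6741.3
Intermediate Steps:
N(y) = -y/3
Q(D) = 6 + D*(-12 + D) (Q(D) = 6 + (-12 + D)*D = 6 + D*(-12 + D))
x = 100 (x = (2*(-2) - 6)² = (-4 - 6)² = (-10)² = 100)
k(X, O) = -2 + (100 + X)*(O - X/3) (k(X, O) = -2 + (X + 100)*(O - X/3) = -2 + (100 + X)*(O - X/3))
Q(-492) + k(-578, 312) = (6 + (-492)² - 12*(-492)) + (-2 + 100*312 - 100/3*(-578) - ⅓*(-578)² + 312*(-578)) = (6 + 242064 + 5904) + (-2 + 31200 + 57800/3 - ⅓*334084 - 180336) = 247974 + (-2 + 31200 + 57800/3 - 334084/3 - 180336) = 247974 - 723698/3 = 20224/3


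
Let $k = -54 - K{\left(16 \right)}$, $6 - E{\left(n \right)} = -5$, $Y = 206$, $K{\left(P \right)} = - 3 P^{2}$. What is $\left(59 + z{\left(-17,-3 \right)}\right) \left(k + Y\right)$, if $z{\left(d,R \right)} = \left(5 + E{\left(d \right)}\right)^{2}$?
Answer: $289800$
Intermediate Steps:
$E{\left(n \right)} = 11$ ($E{\left(n \right)} = 6 - -5 = 6 + 5 = 11$)
$z{\left(d,R \right)} = 256$ ($z{\left(d,R \right)} = \left(5 + 11\right)^{2} = 16^{2} = 256$)
$k = 714$ ($k = -54 - - 3 \cdot 16^{2} = -54 - \left(-3\right) 256 = -54 - -768 = -54 + 768 = 714$)
$\left(59 + z{\left(-17,-3 \right)}\right) \left(k + Y\right) = \left(59 + 256\right) \left(714 + 206\right) = 315 \cdot 920 = 289800$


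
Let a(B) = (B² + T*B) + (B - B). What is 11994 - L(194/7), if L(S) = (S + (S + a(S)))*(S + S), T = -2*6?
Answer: -5219786/343 ≈ -15218.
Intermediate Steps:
T = -12
a(B) = B² - 12*B (a(B) = (B² - 12*B) + (B - B) = (B² - 12*B) + 0 = B² - 12*B)
L(S) = 2*S*(2*S + S*(-12 + S)) (L(S) = (S + (S + S*(-12 + S)))*(S + S) = (2*S + S*(-12 + S))*(2*S) = 2*S*(2*S + S*(-12 + S)))
11994 - L(194/7) = 11994 - 2*(194/7)²*(-10 + 194/7) = 11994 - 2*37636*124/(49*7) = 11994 - 1*9333728/343 = 11994 - 9333728/343 = -5219786/343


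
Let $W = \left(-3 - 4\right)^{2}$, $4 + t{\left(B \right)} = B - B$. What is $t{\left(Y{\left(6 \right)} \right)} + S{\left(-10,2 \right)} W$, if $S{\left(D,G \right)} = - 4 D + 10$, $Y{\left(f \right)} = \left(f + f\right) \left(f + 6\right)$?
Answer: $2446$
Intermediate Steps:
$Y{\left(f \right)} = 2 f \left(6 + f\right)$
$t{\left(B \right)} = -4$ ($t{\left(B \right)} = -4 + \left(B - B\right) = -4 + 0 = -4$)
$S{\left(D,G \right)} = 10 - 4 D$
$W = 49$ ($W = \left(-7\right)^{2} = 49$)
$t{\left(Y{\left(6 \right)} \right)} + S{\left(-10,2 \right)} W = -4 + \left(10 - -40\right) 49 = -4 + \left(10 + 40\right) 49 = -4 + 50 \cdot 49 = -4 + 2450 = 2446$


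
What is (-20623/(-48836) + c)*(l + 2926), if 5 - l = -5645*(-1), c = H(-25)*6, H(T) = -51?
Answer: 20250772901/24418 ≈ 8.2934e+5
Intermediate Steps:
c = -306 (c = -51*6 = -306)
l = -5640 (l = 5 - (-5645)*(-1) = 5 - 1*5645 = 5 - 5645 = -5640)
(-20623/(-48836) + c)*(l + 2926) = (-20623/(-48836) - 306)*(-5640 + 2926) = (-20623*(-1/48836) - 306)*(-2714) = (20623/48836 - 306)*(-2714) = -14923193/48836*(-2714) = 20250772901/24418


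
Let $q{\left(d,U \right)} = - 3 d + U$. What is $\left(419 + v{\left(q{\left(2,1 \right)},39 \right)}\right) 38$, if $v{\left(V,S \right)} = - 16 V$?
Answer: $18962$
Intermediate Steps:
$q{\left(d,U \right)} = U - 3 d$
$\left(419 + v{\left(q{\left(2,1 \right)},39 \right)}\right) 38 = \left(419 - 16 \left(1 - 6\right)\right) 38 = \left(419 - -80\right) 38 = \left(419 + 80\right) 38 = 499 \cdot 38 = 18962$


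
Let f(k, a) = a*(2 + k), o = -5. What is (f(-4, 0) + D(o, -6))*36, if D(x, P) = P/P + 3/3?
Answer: 72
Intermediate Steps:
D(x, P) = 2 (D(x, P) = 1 + 3*(⅓) = 1 + 1 = 2)
(f(-4, 0) + D(o, -6))*36 = (0*(2 - 4) + 2)*36 = (0*(-2) + 2)*36 = (0 + 2)*36 = 2*36 = 72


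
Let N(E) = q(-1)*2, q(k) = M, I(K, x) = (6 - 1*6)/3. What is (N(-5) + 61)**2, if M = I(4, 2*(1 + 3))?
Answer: 3721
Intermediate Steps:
I(K, x) = 0 (I(K, x) = (6 - 6)*(1/3) = 0*(1/3) = 0)
M = 0
q(k) = 0
N(E) = 0 (N(E) = 0*2 = 0)
(N(-5) + 61)**2 = (0 + 61)**2 = 61**2 = 3721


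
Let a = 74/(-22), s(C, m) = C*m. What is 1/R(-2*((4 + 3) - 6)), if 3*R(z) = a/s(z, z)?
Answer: -132/37 ≈ -3.5676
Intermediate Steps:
a = -37/11 (a = 74*(-1/22) = -37/11 ≈ -3.3636)
R(z) = -37/(33*z²) (R(z) = (-37/(11*z²))/3 = -37/(33*z²))
1/R(-2*((4 + 3) - 6)) = 1/(-37*1/(4*((4 + 3) - 6)²)/33) = 1/(-37*1/(4*(7 - 6)²)/33) = 1/(-37/(33*(-2*1)²)) = 1/(-37/33/(-2)²) = 1/(-37/33*¼) = 1/(-37/132) = -132/37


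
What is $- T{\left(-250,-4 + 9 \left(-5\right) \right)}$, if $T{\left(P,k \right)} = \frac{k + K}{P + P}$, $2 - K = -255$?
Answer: $\frac{52}{125} \approx 0.416$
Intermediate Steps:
$K = 257$ ($K = 2 - -255 = 2 + 255 = 257$)
$T{\left(P,k \right)} = \frac{257 + k}{2 P}$ ($T{\left(P,k \right)} = \frac{k + 257}{P + P} = \frac{257 + k}{2 P}$)
$- T{\left(-250,-4 + 9 \left(-5\right) \right)} = - \frac{257 + \left(-4 + 9 \left(-5\right)\right)}{2 \left(-250\right)} = - \frac{\left(-1\right) \left(257 - 49\right)}{2 \cdot 250} = - \frac{\left(-1\right) 208}{2 \cdot 250} = \left(-1\right) \left(- \frac{52}{125}\right) = \frac{52}{125}$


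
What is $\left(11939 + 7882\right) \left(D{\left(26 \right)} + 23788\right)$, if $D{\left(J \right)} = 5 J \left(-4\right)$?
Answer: $461195028$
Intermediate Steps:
$D{\left(J \right)} = - 20 J$
$\left(11939 + 7882\right) \left(D{\left(26 \right)} + 23788\right) = \left(11939 + 7882\right) \left(\left(-20\right) 26 + 23788\right) = 19821 \left(-520 + 23788\right) = 19821 \cdot 23268 = 461195028$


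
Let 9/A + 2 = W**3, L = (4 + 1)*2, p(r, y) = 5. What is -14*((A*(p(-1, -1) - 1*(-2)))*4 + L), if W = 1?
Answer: 3388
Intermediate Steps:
L = 10 (L = 5*2 = 10)
A = -9 (A = 9/(-2 + 1**3) = 9/(-2 + 1) = 9/(-1) = 9*(-1) = -9)
-14*((A*(p(-1, -1) - 1*(-2)))*4 + L) = -14*(-9*(5 - 1*(-2))*4 + 10) = -14*(-9*(5 + 2)*4 + 10) = -14*(-9*7*4 + 10) = -14*(-63*4 + 10) = -14*(-252 + 10) = -14*(-242) = 3388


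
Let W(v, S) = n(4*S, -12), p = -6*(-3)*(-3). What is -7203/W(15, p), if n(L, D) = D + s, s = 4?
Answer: 7203/8 ≈ 900.38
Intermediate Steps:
p = -54 (p = 18*(-3) = -54)
n(L, D) = 4 + D (n(L, D) = D + 4 = 4 + D)
W(v, S) = -8 (W(v, S) = 4 - 12 = -8)
-7203/W(15, p) = -7203/(-8) = -7203*(-1/8) = 7203/8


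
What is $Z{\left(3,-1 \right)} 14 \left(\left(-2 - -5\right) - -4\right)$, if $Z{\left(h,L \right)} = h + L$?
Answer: $196$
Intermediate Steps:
$Z{\left(h,L \right)} = L + h$
$Z{\left(3,-1 \right)} 14 \left(\left(-2 - -5\right) - -4\right) = \left(-1 + 3\right) 14 \left(\left(-2 - -5\right) - -4\right) = 2 \cdot 14 \left(\left(-2 + 5\right) + 4\right) = 28 \left(3 + 4\right) = 28 \cdot 7 = 196$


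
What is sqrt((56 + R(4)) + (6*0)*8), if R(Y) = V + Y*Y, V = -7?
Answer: sqrt(65) ≈ 8.0623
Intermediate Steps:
R(Y) = -7 + Y**2 (R(Y) = -7 + Y*Y = -7 + Y**2)
sqrt((56 + R(4)) + (6*0)*8) = sqrt((56 + (-7 + 4**2)) + (6*0)*8) = sqrt((56 + (-7 + 16)) + 0*8) = sqrt((56 + 9) + 0) = sqrt(65 + 0) = sqrt(65)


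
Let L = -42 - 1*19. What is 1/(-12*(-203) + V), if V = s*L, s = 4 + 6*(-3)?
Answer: 1/3290 ≈ 0.00030395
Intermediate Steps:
s = -14 (s = 4 - 18 = -14)
L = -61 (L = -42 - 19 = -61)
V = 854 (V = -14*(-61) = 854)
1/(-12*(-203) + V) = 1/(-12*(-203) + 854) = 1/(2436 + 854) = 1/3290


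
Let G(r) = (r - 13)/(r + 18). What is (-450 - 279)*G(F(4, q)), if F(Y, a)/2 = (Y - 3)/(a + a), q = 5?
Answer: 46656/91 ≈ 512.70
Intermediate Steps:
F(Y, a) = (-3 + Y)/a (F(Y, a) = 2*((Y - 3)/(a + a)) = 2*((-3 + Y)/((2*a))) = 2*((-3 + Y)*(1/(2*a))) = 2*((-3 + Y)/(2*a)) = (-3 + Y)/a)
G(r) = (-13 + r)/(18 + r)
(-450 - 279)*G(F(4, q)) = (-450 - 279)*((-13 + (-3 + 4)/5)/(18 + (-3 + 4)/5)) = -729*(-13 + (⅕)*1)/(18 + (⅕)*1) = -729*(-13 + ⅕)/(18 + ⅕) = -729*(-64)/(91/5*5) = -3645*(-64)/(91*5) = -729*(-64/91) = 46656/91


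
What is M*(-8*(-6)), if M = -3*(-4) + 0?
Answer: 576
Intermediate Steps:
M = 12 (M = 12 + 0 = 12)
M*(-8*(-6)) = 12*(-8*(-6)) = 12*48 = 576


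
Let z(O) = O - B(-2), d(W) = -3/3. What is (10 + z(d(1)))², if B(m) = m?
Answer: 121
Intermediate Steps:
d(W) = -1 (d(W) = -3*⅓ = -1)
z(O) = 2 + O (z(O) = O - 1*(-2) = O + 2 = 2 + O)
(10 + z(d(1)))² = (10 + (2 - 1))² = (10 + 1)² = 11² = 121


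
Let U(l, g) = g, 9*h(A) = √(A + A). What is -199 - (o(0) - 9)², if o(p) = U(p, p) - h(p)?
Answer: -280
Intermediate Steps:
h(A) = √2*√A/9 (h(A) = √(A + A)/9 = √(2*A)/9 = (√2*√A)/9 = √2*√A/9)
o(p) = p - √2*√p/9
-199 - (o(0) - 9)² = -199 - ((0 - √2*√0/9) - 9)² = -199 - ((0 - ⅑*√2*0) - 9)² = -199 - ((0 + 0) - 9)² = -199 - (0 - 9)² = -199 - 1*(-9)² = -199 - 1*81 = -199 - 81 = -280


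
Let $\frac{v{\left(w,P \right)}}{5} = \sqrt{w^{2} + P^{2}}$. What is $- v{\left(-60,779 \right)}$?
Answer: $- 5 \sqrt{610441} \approx -3906.5$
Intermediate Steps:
$v{\left(w,P \right)} = 5 \sqrt{P^{2} + w^{2}}$ ($v{\left(w,P \right)} = 5 \sqrt{w^{2} + P^{2}} = 5 \sqrt{P^{2} + w^{2}}$)
$- v{\left(-60,779 \right)} = - 5 \sqrt{779^{2} + \left(-60\right)^{2}} = - 5 \sqrt{606841 + 3600} = - 5 \sqrt{610441}$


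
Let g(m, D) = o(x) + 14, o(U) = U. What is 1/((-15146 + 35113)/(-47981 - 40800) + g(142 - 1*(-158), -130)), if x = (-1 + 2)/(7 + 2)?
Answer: 799029/11095484 ≈ 0.072014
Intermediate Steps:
x = 1/9 ≈ 0.11111
g(m, D) = 127/9 (g(m, D) = 1/9 + 14 = 127/9)
1/((-15146 + 35113)/(-47981 - 40800) + g(142 - 1*(-158), -130)) = 1/((-15146 + 35113)/(-47981 - 40800) + 127/9) = 1/(19967/(-88781) + 127/9) = 1/(19967*(-1/88781) + 127/9) = 1/(-19967/88781 + 127/9) = 1/(11095484/799029) = 799029/11095484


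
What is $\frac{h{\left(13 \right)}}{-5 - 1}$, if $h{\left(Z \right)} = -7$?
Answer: $\frac{7}{6} \approx 1.1667$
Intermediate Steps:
$\frac{h{\left(13 \right)}}{-5 - 1} = - \frac{7}{-5 - 1} = - \frac{7}{-6} = \left(-7\right) \left(- \frac{1}{6}\right) = \frac{7}{6}$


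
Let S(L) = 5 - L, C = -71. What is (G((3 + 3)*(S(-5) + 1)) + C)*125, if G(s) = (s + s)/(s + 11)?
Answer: -60625/7 ≈ -8660.7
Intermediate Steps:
G(s) = 2*s/(11 + s) (G(s) = (2*s)/(11 + s) = 2*s/(11 + s))
(G((3 + 3)*(S(-5) + 1)) + C)*125 = (2*((3 + 3)*((5 - 1*(-5)) + 1))/(11 + (3 + 3)*((5 - 1*(-5)) + 1)) - 71)*125 = (2*(6*((5 + 5) + 1))/(11 + 6*((5 + 5) + 1)) - 71)*125 = (2*(6*(10 + 1))/(11 + 6*(10 + 1)) - 71)*125 = (2*(6*11)/(11 + 6*11) - 71)*125 = (2*66/(11 + 66) - 71)*125 = (2*66/77 - 71)*125 = (2*66*(1/77) - 71)*125 = (12/7 - 71)*125 = -485/7*125 = -60625/7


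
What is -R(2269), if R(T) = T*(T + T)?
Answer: -10296722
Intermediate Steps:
R(T) = 2*T² (R(T) = T*(2*T) = 2*T²)
-R(2269) = -2*2269² = -2*5148361 = -1*10296722 = -10296722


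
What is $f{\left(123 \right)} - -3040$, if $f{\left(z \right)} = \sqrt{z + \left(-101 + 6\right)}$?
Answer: $3040 + 2 \sqrt{7} \approx 3045.3$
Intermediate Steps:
$f{\left(z \right)} = \sqrt{-95 + z}$ ($f{\left(z \right)} = \sqrt{z - 95} = \sqrt{-95 + z}$)
$f{\left(123 \right)} - -3040 = \sqrt{-95 + 123} - -3040 = \sqrt{28} + 3040 = 2 \sqrt{7} + 3040 = 3040 + 2 \sqrt{7}$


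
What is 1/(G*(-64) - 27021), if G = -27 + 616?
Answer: -1/64717 ≈ -1.5452e-5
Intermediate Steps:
G = 589
1/(G*(-64) - 27021) = 1/(589*(-64) - 27021) = 1/(-37696 - 27021) = 1/(-64717) = -1/64717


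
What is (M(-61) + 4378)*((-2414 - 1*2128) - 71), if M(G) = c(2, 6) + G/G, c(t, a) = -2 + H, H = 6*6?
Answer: -20357169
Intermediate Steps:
H = 36
c(t, a) = 34 (c(t, a) = -2 + 36 = 34)
M(G) = 35 (M(G) = 34 + G/G = 34 + 1 = 35)
(M(-61) + 4378)*((-2414 - 1*2128) - 71) = (35 + 4378)*((-2414 - 1*2128) - 71) = 4413*((-2414 - 2128) - 71) = 4413*(-4542 - 71) = 4413*(-4613) = -20357169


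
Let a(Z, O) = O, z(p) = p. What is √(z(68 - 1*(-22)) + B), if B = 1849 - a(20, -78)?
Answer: √2017 ≈ 44.911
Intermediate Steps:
B = 1927 (B = 1849 - 1*(-78) = 1849 + 78 = 1927)
√(z(68 - 1*(-22)) + B) = √((68 - 1*(-22)) + 1927) = √((68 + 22) + 1927) = √(90 + 1927) = √2017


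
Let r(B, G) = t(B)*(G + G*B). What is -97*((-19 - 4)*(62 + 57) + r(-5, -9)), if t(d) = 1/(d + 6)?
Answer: 261997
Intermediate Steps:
t(d) = 1/(6 + d)
r(B, G) = (G + B*G)/(6 + B) (r(B, G) = (G + G*B)/(6 + B) = (G + B*G)/(6 + B))
-97*((-19 - 4)*(62 + 57) + r(-5, -9)) = -97*((-19 - 4)*(62 + 57) - 9*(1 - 5)/(6 - 5)) = -97*(-23*119 - 9*(-4)/1) = -97*(-2737 - 9*1*(-4)) = -97*(-2737 + 36) = -97*(-2701) = 261997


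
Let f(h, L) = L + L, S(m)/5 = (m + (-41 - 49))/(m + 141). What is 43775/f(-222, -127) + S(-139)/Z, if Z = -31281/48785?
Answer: 2862372500/3972687 ≈ 720.51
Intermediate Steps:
S(m) = 5*(-90 + m)/(141 + m) (S(m) = 5*((m + (-41 - 49))/(m + 141)) = 5*((m - 90)/(141 + m)) = 5*((-90 + m)/(141 + m)) = 5*(-90 + m)/(141 + m))
Z = -31281/48785 (Z = -31281*1/48785 = -31281/48785 ≈ -0.64120)
f(h, L) = 2*L
43775/f(-222, -127) + S(-139)/Z = 43775/((2*(-127))) + (5*(-90 - 139)/(141 - 139))/(-31281/48785) = 43775/(-254) + (5*(-229)/2)*(-48785/31281) = 43775*(-1/254) + (5*(½)*(-229))*(-48785/31281) = -43775/254 - 1145/2*(-48785/31281) = -43775/254 + 55858825/62562 = 2862372500/3972687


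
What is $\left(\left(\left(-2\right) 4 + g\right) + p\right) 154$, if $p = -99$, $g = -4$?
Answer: $-17094$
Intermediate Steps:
$\left(\left(\left(-2\right) 4 + g\right) + p\right) 154 = \left(\left(\left(-2\right) 4 - 4\right) - 99\right) 154 = \left(\left(-8 - 4\right) - 99\right) 154 = \left(-12 - 99\right) 154 = \left(-111\right) 154 = -17094$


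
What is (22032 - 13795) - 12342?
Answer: -4105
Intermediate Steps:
(22032 - 13795) - 12342 = 8237 - 12342 = -4105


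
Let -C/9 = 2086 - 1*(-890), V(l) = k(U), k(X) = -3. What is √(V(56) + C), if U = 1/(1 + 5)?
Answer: I*√26787 ≈ 163.67*I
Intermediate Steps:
U = ⅙ (U = 1/6 = ⅙ ≈ 0.16667)
V(l) = -3
C = -26784 (C = -9*(2086 - 1*(-890)) = -9*(2086 + 890) = -9*2976 = -26784)
√(V(56) + C) = √(-3 - 26784) = √(-26787) = I*√26787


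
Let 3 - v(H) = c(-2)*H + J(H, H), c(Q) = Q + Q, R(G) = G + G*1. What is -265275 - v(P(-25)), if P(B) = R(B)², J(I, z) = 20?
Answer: -275258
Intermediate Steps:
R(G) = 2*G (R(G) = G + G = 2*G)
c(Q) = 2*Q
P(B) = 4*B² (P(B) = (2*B)² = 4*B²)
v(H) = -17 + 4*H (v(H) = 3 - ((2*(-2))*H + 20) = 3 - (-4*H + 20) = 3 - (20 - 4*H) = 3 + (-20 + 4*H) = -17 + 4*H)
-265275 - v(P(-25)) = -265275 - (-17 + 4*(4*(-25)²)) = -265275 - (-17 + 4*(4*625)) = -265275 - (-17 + 4*2500) = -265275 - (-17 + 10000) = -265275 - 1*9983 = -265275 - 9983 = -275258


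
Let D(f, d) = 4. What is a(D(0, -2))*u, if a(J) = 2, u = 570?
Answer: 1140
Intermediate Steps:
a(D(0, -2))*u = 2*570 = 1140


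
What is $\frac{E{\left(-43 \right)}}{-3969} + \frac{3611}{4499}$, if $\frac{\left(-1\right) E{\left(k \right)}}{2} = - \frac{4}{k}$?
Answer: $\frac{616314529}{767830833} \approx 0.80267$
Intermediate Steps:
$E{\left(k \right)} = \frac{8}{k}$ ($E{\left(k \right)} = - 2 \left(- \frac{4}{k}\right) = \frac{8}{k}$)
$\frac{E{\left(-43 \right)}}{-3969} + \frac{3611}{4499} = \frac{8 \frac{1}{-43}}{-3969} + \frac{3611}{4499} = 8 \left(- \frac{1}{43}\right) \left(- \frac{1}{3969}\right) + 3611 \cdot \frac{1}{4499} = \left(- \frac{8}{43}\right) \left(- \frac{1}{3969}\right) + \frac{3611}{4499} = \frac{8}{170667} + \frac{3611}{4499} = \frac{616314529}{767830833}$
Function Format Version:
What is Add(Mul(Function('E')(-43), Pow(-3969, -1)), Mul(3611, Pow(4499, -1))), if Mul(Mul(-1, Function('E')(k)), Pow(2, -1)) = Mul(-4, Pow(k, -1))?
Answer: Rational(616314529, 767830833) ≈ 0.80267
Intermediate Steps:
Function('E')(k) = Mul(8, Pow(k, -1)) (Function('E')(k) = Mul(-2, Mul(-4, Pow(k, -1))) = Mul(8, Pow(k, -1)))
Add(Mul(Function('E')(-43), Pow(-3969, -1)), Mul(3611, Pow(4499, -1))) = Add(Mul(Mul(8, Pow(-43, -1)), Pow(-3969, -1)), Mul(3611, Pow(4499, -1))) = Add(Mul(Mul(8, Rational(-1, 43)), Rational(-1, 3969)), Mul(3611, Rational(1, 4499))) = Add(Mul(Rational(-8, 43), Rational(-1, 3969)), Rational(3611, 4499)) = Add(Rational(8, 170667), Rational(3611, 4499)) = Rational(616314529, 767830833)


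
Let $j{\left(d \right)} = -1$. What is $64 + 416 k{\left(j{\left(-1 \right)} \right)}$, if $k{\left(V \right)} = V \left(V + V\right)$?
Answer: $896$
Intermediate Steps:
$k{\left(V \right)} = 2 V^{2}$ ($k{\left(V \right)} = V 2 V = 2 V^{2}$)
$64 + 416 k{\left(j{\left(-1 \right)} \right)} = 64 + 416 \cdot 2 \left(-1\right)^{2} = 64 + 416 \cdot 2 \cdot 1 = 64 + 416 \cdot 2 = 64 + 832 = 896$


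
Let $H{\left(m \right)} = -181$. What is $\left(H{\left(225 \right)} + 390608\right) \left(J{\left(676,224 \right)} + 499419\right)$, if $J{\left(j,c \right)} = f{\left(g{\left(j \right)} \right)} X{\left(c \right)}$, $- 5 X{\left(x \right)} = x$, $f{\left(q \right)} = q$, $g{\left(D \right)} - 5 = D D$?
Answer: $- \frac{38990636169123}{5} \approx -7.7981 \cdot 10^{12}$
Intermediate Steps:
$g{\left(D \right)} = 5 + D^{2}$ ($g{\left(D \right)} = 5 + D D = 5 + D^{2}$)
$X{\left(x \right)} = - \frac{x}{5}$
$J{\left(j,c \right)} = - \frac{c \left(5 + j^{2}\right)}{5}$ ($J{\left(j,c \right)} = \left(5 + j^{2}\right) \left(- \frac{c}{5}\right) = - \frac{c \left(5 + j^{2}\right)}{5}$)
$\left(H{\left(225 \right)} + 390608\right) \left(J{\left(676,224 \right)} + 499419\right) = \left(-181 + 390608\right) \left(\left(- \frac{1}{5}\right) 224 \left(5 + 676^{2}\right) + 499419\right) = 390427 \left(\left(- \frac{1}{5}\right) 224 \left(5 + 456976\right) + 499419\right) = 390427 \left(\left(- \frac{1}{5}\right) 224 \cdot 456981 + 499419\right) = 390427 \left(- \frac{102363744}{5} + 499419\right) = 390427 \left(- \frac{99866649}{5}\right) = - \frac{38990636169123}{5}$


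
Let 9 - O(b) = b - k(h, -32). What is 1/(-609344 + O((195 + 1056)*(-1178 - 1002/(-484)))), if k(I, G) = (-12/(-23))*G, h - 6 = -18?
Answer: 5566/4796424937 ≈ 1.1604e-6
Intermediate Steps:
h = -12 (h = 6 - 18 = -12)
k(I, G) = 12*G/23 (k(I, G) = (-12*(-1/23))*G = 12*G/23)
O(b) = -177/23 - b (O(b) = 9 - (b - 12*(-32)/23) = 9 - (b - 1*(-384/23)) = 9 - (b + 384/23) = 9 - (384/23 + b) = 9 + (-384/23 - b) = -177/23 - b)
1/(-609344 + O((195 + 1056)*(-1178 - 1002/(-484)))) = 1/(-609344 + (-177/23 - (195 + 1056)*(-1178 - 1002/(-484)))) = 1/(-609344 + (-177/23 - 1251*(-1178 - 1002*(-1/484)))) = 1/(-609344 + (-177/23 - 1251*(-1178 + 501/242))) = 1/(-609344 + (-177/23 - 1251*(-284575)/242)) = 1/(-609344 + (-177/23 - 1*(-356003325/242))) = 1/(-609344 + (-177/23 + 356003325/242)) = 1/(-609344 + 8188033641/5566) = 1/(4796424937/5566) = 5566/4796424937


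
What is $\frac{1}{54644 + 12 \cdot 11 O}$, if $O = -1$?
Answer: $\frac{1}{54512} \approx 1.8345 \cdot 10^{-5}$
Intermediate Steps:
$\frac{1}{54644 + 12 \cdot 11 O} = \frac{1}{54644 + 12 \cdot 11 \left(-1\right)} = \frac{1}{54644 + 132 \left(-1\right)} = \frac{1}{54644 - 132} = \frac{1}{54512}$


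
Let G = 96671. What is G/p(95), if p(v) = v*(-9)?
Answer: -96671/855 ≈ -113.07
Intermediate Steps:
p(v) = -9*v
G/p(95) = 96671/((-9*95)) = 96671/(-855) = 96671*(-1/855) = -96671/855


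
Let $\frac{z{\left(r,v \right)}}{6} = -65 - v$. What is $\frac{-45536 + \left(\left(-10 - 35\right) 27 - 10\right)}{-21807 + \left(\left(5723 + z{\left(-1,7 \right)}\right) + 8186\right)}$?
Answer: $\frac{46761}{8330} \approx 5.6136$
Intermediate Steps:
$z{\left(r,v \right)} = -390 - 6 v$ ($z{\left(r,v \right)} = 6 \left(-65 - v\right) = -390 - 6 v$)
$\frac{-45536 + \left(\left(-10 - 35\right) 27 - 10\right)}{-21807 + \left(\left(5723 + z{\left(-1,7 \right)}\right) + 8186\right)} = \frac{-45536 + \left(\left(-10 - 35\right) 27 - 10\right)}{-21807 + \left(\left(5723 - 432\right) + 8186\right)} = \frac{-45536 - 1225}{-21807 + \left(\left(5723 - 432\right) + 8186\right)} = \frac{-45536 - 1225}{-21807 + \left(5291 + 8186\right)} = \frac{-45536 - 1225}{-21807 + 13477} = - \frac{46761}{-8330} = \left(-46761\right) \left(- \frac{1}{8330}\right) = \frac{46761}{8330}$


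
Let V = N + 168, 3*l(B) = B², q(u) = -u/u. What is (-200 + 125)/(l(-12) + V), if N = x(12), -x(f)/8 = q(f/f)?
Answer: -75/224 ≈ -0.33482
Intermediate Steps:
q(u) = -1 (q(u) = -1*1 = -1)
x(f) = 8 (x(f) = -8*(-1) = 8)
N = 8
l(B) = B²/3
V = 176 (V = 8 + 168 = 176)
(-200 + 125)/(l(-12) + V) = (-200 + 125)/((⅓)*(-12)² + 176) = -75/((⅓)*144 + 176) = -75/(48 + 176) = -75/224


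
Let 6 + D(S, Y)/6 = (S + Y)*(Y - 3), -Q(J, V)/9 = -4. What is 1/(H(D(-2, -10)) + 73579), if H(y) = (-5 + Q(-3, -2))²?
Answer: 1/74540 ≈ 1.3416e-5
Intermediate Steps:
Q(J, V) = 36 (Q(J, V) = -9*(-4) = 36)
D(S, Y) = -36 + 6*(-3 + Y)*(S + Y) (D(S, Y) = -36 + 6*((S + Y)*(Y - 3)) = -36 + 6*((S + Y)*(-3 + Y)) = -36 + 6*((-3 + Y)*(S + Y)) = -36 + 6*(-3 + Y)*(S + Y))
H(y) = 961 (H(y) = (-5 + 36)² = 31² = 961)
1/(H(D(-2, -10)) + 73579) = 1/(961 + 73579) = 1/74540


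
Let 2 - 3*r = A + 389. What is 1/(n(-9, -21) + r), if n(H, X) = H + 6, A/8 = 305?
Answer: -3/2836 ≈ -0.0010578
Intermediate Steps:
A = 2440 (A = 8*305 = 2440)
n(H, X) = 6 + H
r = -2827/3 (r = ⅔ - (2440 + 389)/3 = ⅔ - ⅓*2829 = ⅔ - 943 = -2827/3 ≈ -942.33)
1/(n(-9, -21) + r) = 1/((6 - 9) - 2827/3) = 1/(-3 - 2827/3) = 1/(-2836/3) = -3/2836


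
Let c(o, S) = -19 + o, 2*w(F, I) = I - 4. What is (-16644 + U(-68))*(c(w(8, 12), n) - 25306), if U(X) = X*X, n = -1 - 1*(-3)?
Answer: 304358420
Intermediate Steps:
n = 2 (n = -1 + 3 = 2)
U(X) = X²
w(F, I) = -2 + I/2 (w(F, I) = (I - 4)/2 = (-4 + I)/2 = -2 + I/2)
(-16644 + U(-68))*(c(w(8, 12), n) - 25306) = (-16644 + (-68)²)*((-19 + (-2 + (½)*12)) - 25306) = (-16644 + 4624)*((-19 + (-2 + 6)) - 25306) = -12020*((-19 + 4) - 25306) = -12020*(-15 - 25306) = -12020*(-25321) = 304358420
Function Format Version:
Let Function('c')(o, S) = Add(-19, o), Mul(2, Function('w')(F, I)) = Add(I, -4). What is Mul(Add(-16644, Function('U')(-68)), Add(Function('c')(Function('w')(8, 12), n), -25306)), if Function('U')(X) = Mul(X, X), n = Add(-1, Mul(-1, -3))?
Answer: 304358420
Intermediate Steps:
n = 2 (n = Add(-1, 3) = 2)
Function('U')(X) = Pow(X, 2)
Function('w')(F, I) = Add(-2, Mul(Rational(1, 2), I)) (Function('w')(F, I) = Mul(Rational(1, 2), Add(I, -4)) = Mul(Rational(1, 2), Add(-4, I)) = Add(-2, Mul(Rational(1, 2), I)))
Mul(Add(-16644, Function('U')(-68)), Add(Function('c')(Function('w')(8, 12), n), -25306)) = Mul(Add(-16644, Pow(-68, 2)), Add(Add(-19, Add(-2, Mul(Rational(1, 2), 12))), -25306)) = Mul(Add(-16644, 4624), Add(Add(-19, Add(-2, 6)), -25306)) = Mul(-12020, Add(Add(-19, 4), -25306)) = Mul(-12020, Add(-15, -25306)) = Mul(-12020, -25321) = 304358420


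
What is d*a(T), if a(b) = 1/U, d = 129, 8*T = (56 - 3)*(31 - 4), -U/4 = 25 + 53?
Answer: -43/104 ≈ -0.41346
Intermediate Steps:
U = -312 (U = -4*(25 + 53) = -4*78 = -312)
T = 1431/8 (T = ((56 - 3)*(31 - 4))/8 = (53*27)/8 = (⅛)*1431 = 1431/8 ≈ 178.88)
a(b) = -1/312 (a(b) = 1/(-312) = -1/312)
d*a(T) = 129*(-1/312) = -43/104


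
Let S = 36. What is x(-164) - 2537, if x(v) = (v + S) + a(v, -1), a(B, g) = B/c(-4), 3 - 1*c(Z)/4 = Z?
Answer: -18696/7 ≈ -2670.9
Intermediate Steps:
c(Z) = 12 - 4*Z
a(B, g) = B/28 (a(B, g) = B/(12 - 4*(-4)) = B/(12 + 16) = B/28)
x(v) = 36 + 29*v/28 (x(v) = (v + 36) + v/28 = (36 + v) + v/28 = 36 + 29*v/28)
x(-164) - 2537 = (36 + (29/28)*(-164)) - 2537 = (36 - 1189/7) - 2537 = -937/7 - 2537 = -18696/7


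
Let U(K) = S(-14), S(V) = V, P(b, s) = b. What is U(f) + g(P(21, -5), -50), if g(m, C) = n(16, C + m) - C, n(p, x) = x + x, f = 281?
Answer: -22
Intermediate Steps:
n(p, x) = 2*x
U(K) = -14
g(m, C) = C + 2*m (g(m, C) = 2*(C + m) - C = (2*C + 2*m) - C = C + 2*m)
U(f) + g(P(21, -5), -50) = -14 + (-50 + 2*21) = -14 + (-50 + 42) = -14 - 8 = -22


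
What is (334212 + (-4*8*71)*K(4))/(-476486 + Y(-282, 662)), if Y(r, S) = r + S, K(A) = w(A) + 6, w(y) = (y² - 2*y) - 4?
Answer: -155746/238053 ≈ -0.65425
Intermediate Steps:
w(y) = -4 + y² - 2*y
K(A) = 2 + A² - 2*A (K(A) = (-4 + A² - 2*A) + 6 = 2 + A² - 2*A)
Y(r, S) = S + r
(334212 + (-4*8*71)*K(4))/(-476486 + Y(-282, 662)) = (334212 + (-4*8*71)*(2 + 4² - 2*4))/(-476486 + (662 - 282)) = (334212 + (-32*71)*(2 + 16 - 8))/(-476486 + 380) = (334212 - 2272*10)/(-476106) = (334212 - 22720)*(-1/476106) = 311492*(-1/476106) = -155746/238053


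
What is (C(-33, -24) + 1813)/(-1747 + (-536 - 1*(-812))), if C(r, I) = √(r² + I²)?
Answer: -1813/1471 - 3*√185/1471 ≈ -1.2602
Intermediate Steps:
C(r, I) = √(I² + r²)
(C(-33, -24) + 1813)/(-1747 + (-536 - 1*(-812))) = (√((-24)² + (-33)²) + 1813)/(-1747 + (-536 - 1*(-812))) = (√(576 + 1089) + 1813)/(-1747 + (-536 + 812)) = (√1665 + 1813)/(-1747 + 276) = (3*√185 + 1813)/(-1471) = (1813 + 3*√185)*(-1/1471) = -1813/1471 - 3*√185/1471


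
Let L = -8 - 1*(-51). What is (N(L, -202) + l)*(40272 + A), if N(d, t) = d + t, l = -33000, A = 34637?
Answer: -2483907531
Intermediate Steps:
L = 43 (L = -8 + 51 = 43)
(N(L, -202) + l)*(40272 + A) = ((43 - 202) - 33000)*(40272 + 34637) = (-159 - 33000)*74909 = -33159*74909 = -2483907531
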